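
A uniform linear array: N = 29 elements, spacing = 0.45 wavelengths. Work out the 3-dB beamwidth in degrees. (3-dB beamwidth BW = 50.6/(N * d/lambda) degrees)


3.88 deg


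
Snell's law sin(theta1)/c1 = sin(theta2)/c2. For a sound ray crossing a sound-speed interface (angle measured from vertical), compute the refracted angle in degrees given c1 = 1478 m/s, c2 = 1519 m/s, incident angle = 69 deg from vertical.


sin(theta2) = (c2/c1)*sin(theta1) = (1519/1478)*sin(69 deg) = 0.95948
theta2 = arcsin(0.95948) = 73.63

73.63 deg


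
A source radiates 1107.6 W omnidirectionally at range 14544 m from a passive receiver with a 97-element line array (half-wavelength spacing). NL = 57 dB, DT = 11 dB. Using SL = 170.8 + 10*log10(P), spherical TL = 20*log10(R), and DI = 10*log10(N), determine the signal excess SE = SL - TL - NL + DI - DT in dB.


Step 1: SL = 170.8 + 10*log10(1107.6) = 201.24 dB
Step 2: TL = 20*log10(14544) = 83.25 dB
Step 3: DI = 10*log10(97) = 19.87 dB
Step 4: SE = SL - TL - NL + DI - DT = 201.24 - 83.25 - 57 + 19.87 - 11 = 69.86

69.86 dB


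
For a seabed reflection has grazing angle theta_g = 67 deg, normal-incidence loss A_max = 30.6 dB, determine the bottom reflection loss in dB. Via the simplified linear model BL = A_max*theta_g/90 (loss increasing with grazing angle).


BL = A_max * theta_g / 90 = 30.6 * 67 / 90 = 22.78

22.78 dB


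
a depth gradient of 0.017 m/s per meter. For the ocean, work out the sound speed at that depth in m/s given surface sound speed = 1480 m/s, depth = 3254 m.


c = 1480 + 0.017 * 3254 = 1535.318

1535.318 m/s


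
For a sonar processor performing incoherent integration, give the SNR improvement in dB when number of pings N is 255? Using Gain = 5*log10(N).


Gain = 5*log10(255) = 12.03

12.03 dB


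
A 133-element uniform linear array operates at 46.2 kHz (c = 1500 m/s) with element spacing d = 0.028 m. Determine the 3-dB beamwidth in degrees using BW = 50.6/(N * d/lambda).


Step 1: lambda = 1500/46200 = 0.03247 m
Step 2: d/lambda = 0.028/0.03247 = 0.8623
Step 3: BW = 50.6/(N * d/lambda) = 50.6/(133 * 0.8623) = 0.44

0.44 deg


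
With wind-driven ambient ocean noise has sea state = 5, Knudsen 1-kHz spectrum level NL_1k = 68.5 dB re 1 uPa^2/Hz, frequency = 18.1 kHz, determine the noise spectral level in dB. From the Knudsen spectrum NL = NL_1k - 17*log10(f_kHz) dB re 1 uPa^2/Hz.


NL = NL_1k - 17*log10(f_kHz) = 68.5 - 17*log10(18.1) = 68.5 - (21.38) = 47.12

47.12 dB


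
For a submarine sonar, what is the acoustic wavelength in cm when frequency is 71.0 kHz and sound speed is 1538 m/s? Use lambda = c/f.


2.17 cm


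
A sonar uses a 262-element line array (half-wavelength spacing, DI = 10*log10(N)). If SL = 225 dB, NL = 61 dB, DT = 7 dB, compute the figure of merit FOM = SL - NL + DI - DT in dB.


181.18 dB


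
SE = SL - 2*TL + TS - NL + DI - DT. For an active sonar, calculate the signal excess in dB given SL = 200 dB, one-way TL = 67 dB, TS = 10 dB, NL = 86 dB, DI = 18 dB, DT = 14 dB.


SE = SL - 2*TL + TS - NL + DI - DT = 200 - 2*67 + (10) - 86 + 18 - 14 = -6

-6 dB


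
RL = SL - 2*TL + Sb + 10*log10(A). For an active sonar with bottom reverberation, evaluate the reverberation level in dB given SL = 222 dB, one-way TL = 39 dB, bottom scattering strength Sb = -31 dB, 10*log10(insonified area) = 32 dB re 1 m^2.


145 dB


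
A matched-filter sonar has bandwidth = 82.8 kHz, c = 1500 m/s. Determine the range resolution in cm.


dR = c/(2*BW) = 1500 / (2 * 82.8e3) = 0.0091 m = 0.91 cm

0.91 cm


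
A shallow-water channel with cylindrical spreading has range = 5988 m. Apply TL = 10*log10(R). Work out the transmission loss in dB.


37.77 dB


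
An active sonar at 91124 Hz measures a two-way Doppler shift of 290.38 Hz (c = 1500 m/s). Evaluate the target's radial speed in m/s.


From fd = 2*f*v/c, v = c*fd/(2*f) = 1500 * 290.38 / (2*91124) = 2.39

2.39 m/s


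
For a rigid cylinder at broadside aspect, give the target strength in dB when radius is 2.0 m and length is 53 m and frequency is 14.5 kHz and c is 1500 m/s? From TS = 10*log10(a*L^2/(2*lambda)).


44.34 dB


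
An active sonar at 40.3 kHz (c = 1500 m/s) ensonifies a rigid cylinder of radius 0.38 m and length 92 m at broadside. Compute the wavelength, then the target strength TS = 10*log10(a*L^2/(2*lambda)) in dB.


Step 1: lambda = c/f = 1500/40300 = 0.03722 m
Step 2: TS = 10*log10(a*L^2/(2*lambda)) = 10*log10(0.38*92^2/(2*0.03722)) = 46.36

46.36 dB


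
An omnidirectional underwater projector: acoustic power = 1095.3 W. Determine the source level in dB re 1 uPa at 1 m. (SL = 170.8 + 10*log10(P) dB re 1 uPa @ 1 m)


SL = 170.8 + 10*log10(1095.3) = 170.8 + 30.4 = 201.2

201.2 dB


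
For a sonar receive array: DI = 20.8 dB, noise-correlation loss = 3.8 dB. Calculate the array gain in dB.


17.0 dB


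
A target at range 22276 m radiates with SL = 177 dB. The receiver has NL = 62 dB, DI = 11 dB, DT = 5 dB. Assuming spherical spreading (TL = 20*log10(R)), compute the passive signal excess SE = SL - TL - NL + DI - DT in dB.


34.04 dB


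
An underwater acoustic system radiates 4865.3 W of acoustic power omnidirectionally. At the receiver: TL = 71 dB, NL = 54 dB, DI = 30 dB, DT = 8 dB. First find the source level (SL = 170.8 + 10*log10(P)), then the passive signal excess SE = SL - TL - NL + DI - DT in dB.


Step 1: SL = 170.8 + 10*log10(4865.3) = 207.67 dB
Step 2: SE = SL - TL - NL + DI - DT = 207.67 - 71 - 54 + 30 - 8 = 104.67

104.67 dB


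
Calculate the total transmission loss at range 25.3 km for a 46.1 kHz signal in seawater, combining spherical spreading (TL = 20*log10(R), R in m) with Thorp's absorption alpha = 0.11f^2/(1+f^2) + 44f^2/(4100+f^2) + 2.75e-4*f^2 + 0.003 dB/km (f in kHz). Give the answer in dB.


Step 1 (Thorp): alpha = 0.11*2125.21/(1+2125.21) + 44*2125.21/(4100+2125.21) + 2.75e-4*2125.21 + 0.003 = 15.7184 dB/km
Step 2: TL_spread = 20*log10(25300) = 88.06 dB
Step 3: TL_abs = alpha*R = 15.7184 * 25.3 = 397.68 dB
Step 4: TL_total = 88.06 + 397.68 = 485.74

485.74 dB


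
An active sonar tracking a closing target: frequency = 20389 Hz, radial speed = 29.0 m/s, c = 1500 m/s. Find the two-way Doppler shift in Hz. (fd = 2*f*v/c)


fd = 2*f*v/c = 2 * 20389 * 29.0 / 1500 = 788.37

788.37 Hz


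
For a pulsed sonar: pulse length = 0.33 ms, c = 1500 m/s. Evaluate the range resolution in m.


dR = c*tau/2 = 1500 * 0.33e-3 / 2 = 0.2475

0.2475 m


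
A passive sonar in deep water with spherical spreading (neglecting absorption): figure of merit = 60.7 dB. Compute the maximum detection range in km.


At max range FOM = TL, so 20*log10(R) = 60.7
R = 10^(60.7/20) = 1083.93 m = 1.08 km

1.08 km


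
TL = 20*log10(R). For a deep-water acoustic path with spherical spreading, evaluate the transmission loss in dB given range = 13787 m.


TL = 20*log10(13787) = 82.79

82.79 dB


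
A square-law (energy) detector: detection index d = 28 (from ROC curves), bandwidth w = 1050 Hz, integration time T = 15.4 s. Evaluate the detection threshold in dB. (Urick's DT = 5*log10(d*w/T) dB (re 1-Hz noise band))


DT = 5*log10(d*w/T) = 5*log10(28 * 1050 / 15.4) = 5*log10(1909.09) = 16.4

16.4 dB


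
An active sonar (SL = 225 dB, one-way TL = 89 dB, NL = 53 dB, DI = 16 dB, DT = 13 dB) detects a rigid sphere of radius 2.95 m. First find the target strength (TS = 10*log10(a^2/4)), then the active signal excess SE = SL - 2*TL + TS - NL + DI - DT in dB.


Step 1: TS = 10*log10(2.95^2/4) = 3.38 dB
Step 2: SE = SL - 2*TL + TS - NL + DI - DT = 225 - 2*89 + (3.38) - 53 + 16 - 13 = 0.38

0.38 dB


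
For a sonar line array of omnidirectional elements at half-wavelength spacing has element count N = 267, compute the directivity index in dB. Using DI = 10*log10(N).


DI = 10*log10(267) = 24.27

24.27 dB


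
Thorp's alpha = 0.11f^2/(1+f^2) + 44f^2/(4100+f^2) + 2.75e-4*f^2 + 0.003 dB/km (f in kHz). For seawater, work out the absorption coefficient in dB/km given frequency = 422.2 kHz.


92.143 dB/km


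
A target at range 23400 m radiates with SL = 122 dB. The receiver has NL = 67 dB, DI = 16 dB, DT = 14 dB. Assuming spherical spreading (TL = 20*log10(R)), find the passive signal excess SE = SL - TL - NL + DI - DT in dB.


-30.38 dB


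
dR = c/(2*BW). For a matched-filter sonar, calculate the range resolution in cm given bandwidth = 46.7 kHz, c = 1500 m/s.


dR = c/(2*BW) = 1500 / (2 * 46.7e3) = 0.0161 m = 1.61 cm

1.61 cm


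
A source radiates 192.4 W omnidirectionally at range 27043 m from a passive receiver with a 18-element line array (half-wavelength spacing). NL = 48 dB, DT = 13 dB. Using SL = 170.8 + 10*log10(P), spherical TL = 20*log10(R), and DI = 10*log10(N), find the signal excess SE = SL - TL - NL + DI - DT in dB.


56.55 dB


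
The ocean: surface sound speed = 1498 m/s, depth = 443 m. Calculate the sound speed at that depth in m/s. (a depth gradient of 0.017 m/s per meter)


1505.531 m/s


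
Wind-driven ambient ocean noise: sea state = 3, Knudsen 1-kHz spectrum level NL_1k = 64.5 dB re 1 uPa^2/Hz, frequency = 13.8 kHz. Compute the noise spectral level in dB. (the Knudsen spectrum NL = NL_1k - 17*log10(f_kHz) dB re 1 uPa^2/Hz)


NL = NL_1k - 17*log10(f_kHz) = 64.5 - 17*log10(13.8) = 64.5 - (19.38) = 45.12

45.12 dB


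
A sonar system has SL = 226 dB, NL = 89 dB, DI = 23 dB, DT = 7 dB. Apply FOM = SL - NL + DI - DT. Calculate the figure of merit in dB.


FOM = SL - NL + DI - DT = 226 - 89 + 23 - 7 = 153

153 dB


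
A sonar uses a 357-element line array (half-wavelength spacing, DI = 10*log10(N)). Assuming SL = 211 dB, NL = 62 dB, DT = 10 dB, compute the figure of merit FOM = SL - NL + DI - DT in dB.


Step 1: DI = 10*log10(357) = 25.53 dB
Step 2: FOM = SL - NL + DI - DT = 211 - 62 + 25.53 - 10 = 164.53

164.53 dB


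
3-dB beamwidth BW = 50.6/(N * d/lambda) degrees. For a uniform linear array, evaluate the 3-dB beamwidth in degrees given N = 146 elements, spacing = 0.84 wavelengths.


BW = 50.6 / (146 * 0.84) = 50.6 / 122.64 = 0.41

0.41 deg


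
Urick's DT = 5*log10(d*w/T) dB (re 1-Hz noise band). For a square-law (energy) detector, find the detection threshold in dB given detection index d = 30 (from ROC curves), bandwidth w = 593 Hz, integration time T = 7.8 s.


DT = 5*log10(d*w/T) = 5*log10(30 * 593 / 7.8) = 5*log10(2280.77) = 16.79

16.79 dB


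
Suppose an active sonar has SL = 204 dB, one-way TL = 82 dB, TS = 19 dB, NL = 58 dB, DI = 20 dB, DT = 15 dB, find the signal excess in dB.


SE = SL - 2*TL + TS - NL + DI - DT = 204 - 2*82 + (19) - 58 + 20 - 15 = 6

6 dB


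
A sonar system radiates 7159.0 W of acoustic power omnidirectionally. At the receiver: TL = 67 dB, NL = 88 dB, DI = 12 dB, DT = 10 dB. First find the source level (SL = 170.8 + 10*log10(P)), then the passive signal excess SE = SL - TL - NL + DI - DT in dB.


Step 1: SL = 170.8 + 10*log10(7159.0) = 209.35 dB
Step 2: SE = SL - TL - NL + DI - DT = 209.35 - 67 - 88 + 12 - 10 = 56.35

56.35 dB


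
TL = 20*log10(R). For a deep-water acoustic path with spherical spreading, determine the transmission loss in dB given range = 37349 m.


91.45 dB


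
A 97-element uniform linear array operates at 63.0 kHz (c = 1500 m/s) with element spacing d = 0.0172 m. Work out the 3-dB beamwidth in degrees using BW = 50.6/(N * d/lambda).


Step 1: lambda = 1500/63000 = 0.02381 m
Step 2: d/lambda = 0.0172/0.02381 = 0.7224
Step 3: BW = 50.6/(N * d/lambda) = 50.6/(97 * 0.7224) = 0.72

0.72 deg


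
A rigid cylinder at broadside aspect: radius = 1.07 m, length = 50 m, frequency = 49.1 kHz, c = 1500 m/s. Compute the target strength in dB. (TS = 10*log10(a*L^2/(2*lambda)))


46.41 dB


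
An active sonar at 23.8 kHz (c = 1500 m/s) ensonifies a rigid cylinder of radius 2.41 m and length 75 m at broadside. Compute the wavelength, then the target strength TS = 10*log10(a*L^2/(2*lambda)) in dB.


Step 1: lambda = c/f = 1500/23800 = 0.06303 m
Step 2: TS = 10*log10(a*L^2/(2*lambda)) = 10*log10(2.41*75^2/(2*0.06303)) = 50.32

50.32 dB


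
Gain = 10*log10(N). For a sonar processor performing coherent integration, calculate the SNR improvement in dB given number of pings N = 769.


Gain = 10*log10(769) = 28.86

28.86 dB


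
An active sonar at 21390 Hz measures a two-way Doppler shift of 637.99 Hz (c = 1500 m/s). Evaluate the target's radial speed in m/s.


From fd = 2*f*v/c, v = c*fd/(2*f) = 1500 * 637.99 / (2*21390) = 22.37

22.37 m/s


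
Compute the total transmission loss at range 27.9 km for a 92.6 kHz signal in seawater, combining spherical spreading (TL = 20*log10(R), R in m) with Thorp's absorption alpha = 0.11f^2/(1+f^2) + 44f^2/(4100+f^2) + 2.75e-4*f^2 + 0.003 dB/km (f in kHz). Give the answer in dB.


988.35 dB


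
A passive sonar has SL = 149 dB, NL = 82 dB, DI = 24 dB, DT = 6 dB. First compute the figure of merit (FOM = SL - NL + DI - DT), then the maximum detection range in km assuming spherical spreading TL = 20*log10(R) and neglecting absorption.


Step 1: FOM = SL - NL + DI - DT = 149 - 82 + 24 - 6 = 85 dB
Step 2: at max range FOM = TL = 20*log10(R), so R = 10^(85/20) = 17782.79 m = 17.78 km

17.78 km


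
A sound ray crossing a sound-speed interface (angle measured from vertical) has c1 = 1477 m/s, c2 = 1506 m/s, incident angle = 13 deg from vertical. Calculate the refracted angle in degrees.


sin(theta2) = (c2/c1)*sin(theta1) = (1506/1477)*sin(13 deg) = 0.22937
theta2 = arcsin(0.22937) = 13.26

13.26 deg


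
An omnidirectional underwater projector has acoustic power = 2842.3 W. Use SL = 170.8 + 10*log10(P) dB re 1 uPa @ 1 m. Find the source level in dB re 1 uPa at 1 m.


SL = 170.8 + 10*log10(2842.3) = 170.8 + 34.54 = 205.34

205.34 dB


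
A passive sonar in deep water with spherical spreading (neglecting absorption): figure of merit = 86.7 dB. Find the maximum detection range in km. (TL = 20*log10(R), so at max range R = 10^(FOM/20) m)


At max range FOM = TL, so 20*log10(R) = 86.7
R = 10^(86.7/20) = 21627.19 m = 21.63 km

21.63 km


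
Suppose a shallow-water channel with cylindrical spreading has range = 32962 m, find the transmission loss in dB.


TL = 10*log10(32962) = 45.18

45.18 dB


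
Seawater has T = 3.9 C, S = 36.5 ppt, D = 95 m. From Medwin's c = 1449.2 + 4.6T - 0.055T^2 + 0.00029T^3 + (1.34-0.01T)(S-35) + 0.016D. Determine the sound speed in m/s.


c = 1449.2 + 4.6*3.9 - 0.055*3.9^2 + 0.00029*3.9^3 + (1.34 - 0.01*3.9)*(36.5 - 35) + 0.016*95 = 1469.79

1469.79 m/s


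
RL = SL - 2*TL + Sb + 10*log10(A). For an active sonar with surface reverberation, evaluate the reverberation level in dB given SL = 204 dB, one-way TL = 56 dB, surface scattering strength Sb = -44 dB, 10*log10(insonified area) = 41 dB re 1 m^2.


89 dB


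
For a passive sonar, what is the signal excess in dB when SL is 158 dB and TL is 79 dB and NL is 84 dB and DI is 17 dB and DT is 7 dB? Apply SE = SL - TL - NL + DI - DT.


SE = SL - TL - NL + DI - DT = 158 - 79 - 84 + 17 - 7 = 5

5 dB


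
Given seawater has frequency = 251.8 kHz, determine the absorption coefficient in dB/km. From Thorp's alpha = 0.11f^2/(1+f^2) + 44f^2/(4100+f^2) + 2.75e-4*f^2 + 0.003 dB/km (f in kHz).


f^2 = 63403.24
alpha = 0.11*63403.24/(1+63403.24) + 44*63403.24/(4100+63403.24) + 2.75e-4*63403.24 + 0.003 = 58.876

58.876 dB/km


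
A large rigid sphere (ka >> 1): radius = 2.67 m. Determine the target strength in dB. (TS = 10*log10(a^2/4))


TS = 10*log10(2.67^2 / 4) = 10*log10(1.782225) = 2.51

2.51 dB


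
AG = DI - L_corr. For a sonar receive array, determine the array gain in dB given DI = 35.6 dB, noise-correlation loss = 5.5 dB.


AG = DI - L_corr = 35.6 - 5.5 = 30.1

30.1 dB


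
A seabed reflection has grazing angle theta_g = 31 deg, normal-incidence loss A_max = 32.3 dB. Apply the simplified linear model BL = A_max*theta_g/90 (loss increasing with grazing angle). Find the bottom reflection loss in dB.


BL = A_max * theta_g / 90 = 32.3 * 31 / 90 = 11.13

11.13 dB


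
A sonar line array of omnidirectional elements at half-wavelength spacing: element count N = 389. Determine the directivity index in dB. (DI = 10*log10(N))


25.9 dB


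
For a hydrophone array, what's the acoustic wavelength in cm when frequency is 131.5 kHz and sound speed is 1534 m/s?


lambda = c/f = 1534 / 131500 = 0.0117 m = 1.17 cm

1.17 cm


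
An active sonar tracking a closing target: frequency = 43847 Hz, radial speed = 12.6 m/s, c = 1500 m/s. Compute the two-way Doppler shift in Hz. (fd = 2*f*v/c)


fd = 2*f*v/c = 2 * 43847 * 12.6 / 1500 = 736.63

736.63 Hz


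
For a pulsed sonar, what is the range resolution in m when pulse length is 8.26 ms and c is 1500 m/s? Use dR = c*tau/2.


6.195 m


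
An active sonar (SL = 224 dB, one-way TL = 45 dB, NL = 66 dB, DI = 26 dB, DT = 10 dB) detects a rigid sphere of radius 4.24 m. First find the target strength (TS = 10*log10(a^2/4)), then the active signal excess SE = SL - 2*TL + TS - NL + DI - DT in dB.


Step 1: TS = 10*log10(4.24^2/4) = 6.53 dB
Step 2: SE = SL - 2*TL + TS - NL + DI - DT = 224 - 2*45 + (6.53) - 66 + 26 - 10 = 90.53

90.53 dB


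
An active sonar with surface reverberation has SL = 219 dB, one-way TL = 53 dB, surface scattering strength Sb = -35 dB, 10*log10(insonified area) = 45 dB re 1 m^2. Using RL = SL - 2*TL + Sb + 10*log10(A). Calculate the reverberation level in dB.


RL = SL - 2*TL + Sb + 10*log10(A) = 219 - 2*53 + (-35) + 45 = 123

123 dB


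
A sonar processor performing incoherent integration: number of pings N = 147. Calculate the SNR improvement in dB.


Gain = 5*log10(147) = 10.84

10.84 dB


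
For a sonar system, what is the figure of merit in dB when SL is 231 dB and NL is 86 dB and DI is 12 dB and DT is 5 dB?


152 dB


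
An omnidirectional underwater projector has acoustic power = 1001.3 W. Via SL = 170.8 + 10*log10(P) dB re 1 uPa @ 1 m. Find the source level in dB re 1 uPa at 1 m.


SL = 170.8 + 10*log10(1001.3) = 170.8 + 30.01 = 200.81

200.81 dB


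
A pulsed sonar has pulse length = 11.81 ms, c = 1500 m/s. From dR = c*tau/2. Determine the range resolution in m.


dR = c*tau/2 = 1500 * 11.81e-3 / 2 = 8.8575

8.8575 m


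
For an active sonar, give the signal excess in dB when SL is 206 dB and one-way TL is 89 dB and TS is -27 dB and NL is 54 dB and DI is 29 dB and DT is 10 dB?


SE = SL - 2*TL + TS - NL + DI - DT = 206 - 2*89 + (-27) - 54 + 29 - 10 = -34

-34 dB


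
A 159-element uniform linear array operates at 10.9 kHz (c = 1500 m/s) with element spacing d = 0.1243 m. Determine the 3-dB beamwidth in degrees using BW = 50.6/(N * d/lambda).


Step 1: lambda = 1500/10900 = 0.13761 m
Step 2: d/lambda = 0.1243/0.13761 = 0.9033
Step 3: BW = 50.6/(N * d/lambda) = 50.6/(159 * 0.9033) = 0.35

0.35 deg


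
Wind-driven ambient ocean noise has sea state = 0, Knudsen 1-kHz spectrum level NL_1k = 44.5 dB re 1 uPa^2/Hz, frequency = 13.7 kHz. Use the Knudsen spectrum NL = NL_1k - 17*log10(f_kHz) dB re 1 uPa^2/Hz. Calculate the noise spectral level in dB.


NL = NL_1k - 17*log10(f_kHz) = 44.5 - 17*log10(13.7) = 44.5 - (19.32) = 25.18

25.18 dB


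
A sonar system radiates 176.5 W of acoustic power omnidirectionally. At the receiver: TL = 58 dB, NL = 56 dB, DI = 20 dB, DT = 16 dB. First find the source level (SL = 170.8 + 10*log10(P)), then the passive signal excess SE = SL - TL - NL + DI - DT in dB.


Step 1: SL = 170.8 + 10*log10(176.5) = 193.27 dB
Step 2: SE = SL - TL - NL + DI - DT = 193.27 - 58 - 56 + 20 - 16 = 83.27

83.27 dB


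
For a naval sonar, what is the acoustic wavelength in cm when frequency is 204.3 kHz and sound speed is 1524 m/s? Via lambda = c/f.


lambda = c/f = 1524 / 204300 = 0.0075 m = 0.75 cm

0.75 cm


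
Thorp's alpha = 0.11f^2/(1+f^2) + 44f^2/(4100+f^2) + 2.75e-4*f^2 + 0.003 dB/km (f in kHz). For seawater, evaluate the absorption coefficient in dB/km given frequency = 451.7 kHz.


99.355 dB/km


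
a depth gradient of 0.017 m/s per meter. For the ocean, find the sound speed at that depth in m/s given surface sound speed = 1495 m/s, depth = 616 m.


c = 1495 + 0.017 * 616 = 1505.472

1505.472 m/s


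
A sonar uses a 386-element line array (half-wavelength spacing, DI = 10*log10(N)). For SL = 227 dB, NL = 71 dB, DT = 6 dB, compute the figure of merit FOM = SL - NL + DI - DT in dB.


Step 1: DI = 10*log10(386) = 25.87 dB
Step 2: FOM = SL - NL + DI - DT = 227 - 71 + 25.87 - 6 = 175.87

175.87 dB


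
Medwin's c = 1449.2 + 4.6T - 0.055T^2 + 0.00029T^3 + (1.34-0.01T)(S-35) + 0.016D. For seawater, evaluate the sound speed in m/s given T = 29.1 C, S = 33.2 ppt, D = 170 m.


c = 1449.2 + 4.6*29.1 - 0.055*29.1^2 + 0.00029*29.1^3 + (1.34 - 0.01*29.1)*(33.2 - 35) + 0.016*170 = 1544.46

1544.46 m/s


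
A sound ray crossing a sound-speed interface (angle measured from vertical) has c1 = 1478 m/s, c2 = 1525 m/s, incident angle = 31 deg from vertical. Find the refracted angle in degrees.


32.1 deg


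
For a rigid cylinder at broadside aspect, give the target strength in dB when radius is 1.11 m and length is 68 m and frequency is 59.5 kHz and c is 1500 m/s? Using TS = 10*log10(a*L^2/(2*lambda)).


lambda = 1500/59500 = 0.02521 m
TS = 10*log10(1.11*68^2/(2*0.02521)) = 50.08

50.08 dB


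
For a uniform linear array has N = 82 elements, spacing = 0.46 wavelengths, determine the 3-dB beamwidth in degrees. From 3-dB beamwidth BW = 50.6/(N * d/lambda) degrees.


BW = 50.6 / (82 * 0.46) = 50.6 / 37.72 = 1.34

1.34 deg


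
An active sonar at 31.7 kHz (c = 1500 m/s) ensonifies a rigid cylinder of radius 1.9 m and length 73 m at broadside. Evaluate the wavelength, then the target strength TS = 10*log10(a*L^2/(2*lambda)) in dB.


Step 1: lambda = c/f = 1500/31700 = 0.04732 m
Step 2: TS = 10*log10(a*L^2/(2*lambda)) = 10*log10(1.9*73^2/(2*0.04732)) = 50.29

50.29 dB


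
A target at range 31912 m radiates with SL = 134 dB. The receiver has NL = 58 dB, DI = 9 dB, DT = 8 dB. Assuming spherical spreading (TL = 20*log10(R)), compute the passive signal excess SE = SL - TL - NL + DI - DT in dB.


Step 1: TL = 20*log10(31912) = 90.08 dB
Step 2: SE = 134 - 90.08 - 58 + 9 - 8 = -13.08

-13.08 dB


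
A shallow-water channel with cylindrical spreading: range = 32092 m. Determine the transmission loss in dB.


TL = 10*log10(32092) = 45.06

45.06 dB


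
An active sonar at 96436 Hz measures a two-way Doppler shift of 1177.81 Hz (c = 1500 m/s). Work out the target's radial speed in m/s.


From fd = 2*f*v/c, v = c*fd/(2*f) = 1500 * 1177.81 / (2*96436) = 9.16

9.16 m/s


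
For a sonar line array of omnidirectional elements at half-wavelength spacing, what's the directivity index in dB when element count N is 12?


10.79 dB


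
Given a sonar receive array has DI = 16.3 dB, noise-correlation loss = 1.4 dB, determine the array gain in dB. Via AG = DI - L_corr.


AG = DI - L_corr = 16.3 - 1.4 = 14.9

14.9 dB


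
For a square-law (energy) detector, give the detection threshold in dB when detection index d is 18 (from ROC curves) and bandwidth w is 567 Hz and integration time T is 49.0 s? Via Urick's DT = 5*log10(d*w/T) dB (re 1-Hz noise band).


DT = 5*log10(d*w/T) = 5*log10(18 * 567 / 49.0) = 5*log10(208.29) = 11.59

11.59 dB


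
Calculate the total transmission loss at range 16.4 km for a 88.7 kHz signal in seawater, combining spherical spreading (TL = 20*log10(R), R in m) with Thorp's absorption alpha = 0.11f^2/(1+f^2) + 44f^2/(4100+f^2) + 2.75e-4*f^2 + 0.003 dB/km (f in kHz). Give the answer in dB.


596.02 dB


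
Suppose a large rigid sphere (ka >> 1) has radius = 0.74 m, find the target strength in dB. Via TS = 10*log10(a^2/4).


TS = 10*log10(0.74^2 / 4) = 10*log10(0.1369) = -8.64

-8.64 dB


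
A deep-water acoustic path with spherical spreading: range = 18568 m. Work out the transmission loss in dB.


TL = 20*log10(18568) = 85.38

85.38 dB


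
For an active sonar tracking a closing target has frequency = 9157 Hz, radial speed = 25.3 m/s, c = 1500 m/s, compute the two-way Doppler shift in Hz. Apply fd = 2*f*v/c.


fd = 2*f*v/c = 2 * 9157 * 25.3 / 1500 = 308.9

308.9 Hz


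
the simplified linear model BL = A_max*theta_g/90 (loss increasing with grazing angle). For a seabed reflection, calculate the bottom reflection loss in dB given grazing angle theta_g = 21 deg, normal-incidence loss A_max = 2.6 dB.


BL = A_max * theta_g / 90 = 2.6 * 21 / 90 = 0.61

0.61 dB


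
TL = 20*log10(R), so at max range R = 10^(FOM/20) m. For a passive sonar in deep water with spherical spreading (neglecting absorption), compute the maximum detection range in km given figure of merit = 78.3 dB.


At max range FOM = TL, so 20*log10(R) = 78.3
R = 10^(78.3/20) = 8222.43 m = 8.22 km

8.22 km


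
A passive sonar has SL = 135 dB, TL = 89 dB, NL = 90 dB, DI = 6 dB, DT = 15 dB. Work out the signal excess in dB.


SE = SL - TL - NL + DI - DT = 135 - 89 - 90 + 6 - 15 = -53

-53 dB


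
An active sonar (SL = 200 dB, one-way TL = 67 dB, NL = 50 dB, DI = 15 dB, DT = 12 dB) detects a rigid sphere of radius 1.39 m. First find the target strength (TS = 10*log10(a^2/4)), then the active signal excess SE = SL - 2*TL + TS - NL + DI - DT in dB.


Step 1: TS = 10*log10(1.39^2/4) = -3.16 dB
Step 2: SE = SL - 2*TL + TS - NL + DI - DT = 200 - 2*67 + (-3.16) - 50 + 15 - 12 = 15.84

15.84 dB


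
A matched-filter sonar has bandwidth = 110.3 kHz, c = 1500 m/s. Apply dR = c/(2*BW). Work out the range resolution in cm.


dR = c/(2*BW) = 1500 / (2 * 110.3e3) = 0.0068 m = 0.68 cm

0.68 cm


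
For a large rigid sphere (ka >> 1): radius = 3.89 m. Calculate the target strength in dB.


TS = 10*log10(3.89^2 / 4) = 10*log10(3.783025) = 5.78

5.78 dB


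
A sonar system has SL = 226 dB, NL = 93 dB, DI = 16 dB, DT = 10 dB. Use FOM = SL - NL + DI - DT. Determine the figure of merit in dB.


FOM = SL - NL + DI - DT = 226 - 93 + 16 - 10 = 139

139 dB


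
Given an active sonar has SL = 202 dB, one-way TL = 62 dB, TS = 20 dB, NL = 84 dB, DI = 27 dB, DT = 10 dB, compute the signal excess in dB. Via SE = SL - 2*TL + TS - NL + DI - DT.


SE = SL - 2*TL + TS - NL + DI - DT = 202 - 2*62 + (20) - 84 + 27 - 10 = 31

31 dB


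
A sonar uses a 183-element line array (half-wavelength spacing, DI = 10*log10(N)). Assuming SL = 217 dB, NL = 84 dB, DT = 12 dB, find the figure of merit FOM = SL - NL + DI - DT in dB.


Step 1: DI = 10*log10(183) = 22.62 dB
Step 2: FOM = SL - NL + DI - DT = 217 - 84 + 22.62 - 12 = 143.62

143.62 dB


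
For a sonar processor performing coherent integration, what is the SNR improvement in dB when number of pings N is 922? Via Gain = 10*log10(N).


Gain = 10*log10(922) = 29.65

29.65 dB


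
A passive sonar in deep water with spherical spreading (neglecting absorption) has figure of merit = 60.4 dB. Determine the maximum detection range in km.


1.05 km


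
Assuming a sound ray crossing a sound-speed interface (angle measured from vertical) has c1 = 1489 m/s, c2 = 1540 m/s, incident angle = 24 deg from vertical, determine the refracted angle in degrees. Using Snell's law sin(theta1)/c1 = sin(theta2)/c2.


sin(theta2) = (c2/c1)*sin(theta1) = (1540/1489)*sin(24 deg) = 0.42067
theta2 = arcsin(0.42067) = 24.88

24.88 deg


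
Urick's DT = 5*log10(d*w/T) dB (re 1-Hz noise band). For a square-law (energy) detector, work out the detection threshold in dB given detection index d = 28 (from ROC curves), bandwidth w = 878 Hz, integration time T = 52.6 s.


DT = 5*log10(d*w/T) = 5*log10(28 * 878 / 52.6) = 5*log10(467.38) = 13.35

13.35 dB


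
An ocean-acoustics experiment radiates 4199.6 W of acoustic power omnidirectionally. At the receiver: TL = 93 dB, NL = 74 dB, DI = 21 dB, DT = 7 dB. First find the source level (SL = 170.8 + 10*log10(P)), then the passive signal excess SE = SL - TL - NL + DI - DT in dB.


Step 1: SL = 170.8 + 10*log10(4199.6) = 207.03 dB
Step 2: SE = SL - TL - NL + DI - DT = 207.03 - 93 - 74 + 21 - 7 = 54.03

54.03 dB


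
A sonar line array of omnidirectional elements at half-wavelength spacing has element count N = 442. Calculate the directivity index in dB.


26.45 dB


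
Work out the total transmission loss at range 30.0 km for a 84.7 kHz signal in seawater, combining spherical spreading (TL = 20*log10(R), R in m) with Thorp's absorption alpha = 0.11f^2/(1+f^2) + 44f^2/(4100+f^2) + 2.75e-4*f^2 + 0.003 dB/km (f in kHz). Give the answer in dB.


Step 1 (Thorp): alpha = 0.11*7174.09/(1+7174.09) + 44*7174.09/(4100+7174.09) + 2.75e-4*7174.09 + 0.003 = 30.0846 dB/km
Step 2: TL_spread = 20*log10(30000) = 89.54 dB
Step 3: TL_abs = alpha*R = 30.0846 * 30.0 = 902.54 dB
Step 4: TL_total = 89.54 + 902.54 = 992.08

992.08 dB


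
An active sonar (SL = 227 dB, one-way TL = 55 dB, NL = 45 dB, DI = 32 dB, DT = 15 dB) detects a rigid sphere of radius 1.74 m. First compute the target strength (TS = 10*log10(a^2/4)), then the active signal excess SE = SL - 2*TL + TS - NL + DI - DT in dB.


Step 1: TS = 10*log10(1.74^2/4) = -1.21 dB
Step 2: SE = SL - 2*TL + TS - NL + DI - DT = 227 - 2*55 + (-1.21) - 45 + 32 - 15 = 87.79

87.79 dB


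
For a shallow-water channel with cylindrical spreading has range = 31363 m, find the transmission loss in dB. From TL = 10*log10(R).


TL = 10*log10(31363) = 44.96

44.96 dB


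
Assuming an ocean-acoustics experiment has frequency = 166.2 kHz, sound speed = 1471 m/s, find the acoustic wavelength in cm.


lambda = c/f = 1471 / 166200 = 0.0089 m = 0.89 cm

0.89 cm


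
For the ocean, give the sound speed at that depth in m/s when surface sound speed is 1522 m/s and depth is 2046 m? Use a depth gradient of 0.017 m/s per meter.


c = 1522 + 0.017 * 2046 = 1556.782

1556.782 m/s


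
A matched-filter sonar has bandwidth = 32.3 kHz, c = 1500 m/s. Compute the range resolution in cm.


2.32 cm


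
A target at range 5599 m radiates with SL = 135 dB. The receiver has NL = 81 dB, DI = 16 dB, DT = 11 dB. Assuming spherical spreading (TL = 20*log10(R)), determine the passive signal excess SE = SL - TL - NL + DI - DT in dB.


-15.96 dB


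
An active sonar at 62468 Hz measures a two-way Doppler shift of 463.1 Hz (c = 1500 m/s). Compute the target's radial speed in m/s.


5.56 m/s


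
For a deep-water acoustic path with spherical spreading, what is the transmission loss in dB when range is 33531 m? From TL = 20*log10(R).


TL = 20*log10(33531) = 90.51

90.51 dB


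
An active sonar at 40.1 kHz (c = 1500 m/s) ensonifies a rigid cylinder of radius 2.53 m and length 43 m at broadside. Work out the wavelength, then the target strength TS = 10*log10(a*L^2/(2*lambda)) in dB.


Step 1: lambda = c/f = 1500/40100 = 0.03741 m
Step 2: TS = 10*log10(a*L^2/(2*lambda)) = 10*log10(2.53*43^2/(2*0.03741)) = 47.96

47.96 dB


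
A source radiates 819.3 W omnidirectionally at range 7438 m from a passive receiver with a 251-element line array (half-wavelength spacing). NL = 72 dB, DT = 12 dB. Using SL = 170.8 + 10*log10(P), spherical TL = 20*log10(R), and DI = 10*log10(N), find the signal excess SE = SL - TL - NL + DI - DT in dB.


Step 1: SL = 170.8 + 10*log10(819.3) = 199.93 dB
Step 2: TL = 20*log10(7438) = 77.43 dB
Step 3: DI = 10*log10(251) = 24.0 dB
Step 4: SE = SL - TL - NL + DI - DT = 199.93 - 77.43 - 72 + 24.0 - 12 = 62.5

62.5 dB


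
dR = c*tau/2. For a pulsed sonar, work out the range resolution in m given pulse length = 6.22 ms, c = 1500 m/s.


dR = c*tau/2 = 1500 * 6.22e-3 / 2 = 4.665

4.665 m


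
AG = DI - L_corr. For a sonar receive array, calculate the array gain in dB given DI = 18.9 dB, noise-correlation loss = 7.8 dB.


AG = DI - L_corr = 18.9 - 7.8 = 11.1

11.1 dB


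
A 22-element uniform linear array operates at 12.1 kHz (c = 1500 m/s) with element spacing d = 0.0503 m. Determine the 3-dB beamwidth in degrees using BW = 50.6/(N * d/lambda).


Step 1: lambda = 1500/12100 = 0.12397 m
Step 2: d/lambda = 0.0503/0.12397 = 0.4057
Step 3: BW = 50.6/(N * d/lambda) = 50.6/(22 * 0.4057) = 5.67

5.67 deg


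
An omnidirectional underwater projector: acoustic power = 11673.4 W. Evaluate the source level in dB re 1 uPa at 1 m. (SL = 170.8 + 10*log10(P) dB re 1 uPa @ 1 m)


SL = 170.8 + 10*log10(11673.4) = 170.8 + 40.67 = 211.47

211.47 dB


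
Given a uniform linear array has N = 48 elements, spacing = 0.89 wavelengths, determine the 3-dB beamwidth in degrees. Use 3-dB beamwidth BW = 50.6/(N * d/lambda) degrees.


1.18 deg


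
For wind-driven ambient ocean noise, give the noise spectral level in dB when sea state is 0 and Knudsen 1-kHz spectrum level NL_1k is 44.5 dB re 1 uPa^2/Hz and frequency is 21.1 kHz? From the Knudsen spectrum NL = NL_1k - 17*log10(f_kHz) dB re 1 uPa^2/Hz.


NL = NL_1k - 17*log10(f_kHz) = 44.5 - 17*log10(21.1) = 44.5 - (22.51) = 21.99

21.99 dB


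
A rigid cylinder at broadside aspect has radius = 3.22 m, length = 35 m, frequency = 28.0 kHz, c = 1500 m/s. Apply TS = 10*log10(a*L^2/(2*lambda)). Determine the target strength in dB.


45.66 dB


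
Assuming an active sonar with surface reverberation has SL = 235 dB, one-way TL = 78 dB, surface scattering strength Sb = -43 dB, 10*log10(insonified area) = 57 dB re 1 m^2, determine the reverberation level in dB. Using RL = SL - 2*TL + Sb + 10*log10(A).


RL = SL - 2*TL + Sb + 10*log10(A) = 235 - 2*78 + (-43) + 57 = 93

93 dB


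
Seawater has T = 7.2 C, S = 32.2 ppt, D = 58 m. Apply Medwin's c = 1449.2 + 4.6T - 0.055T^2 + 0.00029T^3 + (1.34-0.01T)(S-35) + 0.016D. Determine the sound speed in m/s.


1476.95 m/s


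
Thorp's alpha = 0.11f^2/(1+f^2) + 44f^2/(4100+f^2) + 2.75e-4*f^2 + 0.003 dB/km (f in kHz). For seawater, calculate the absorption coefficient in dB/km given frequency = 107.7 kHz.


f^2 = 11599.29
alpha = 0.11*11599.29/(1+11599.29) + 44*11599.29/(4100+11599.29) + 2.75e-4*11599.29 + 0.003 = 35.812

35.812 dB/km


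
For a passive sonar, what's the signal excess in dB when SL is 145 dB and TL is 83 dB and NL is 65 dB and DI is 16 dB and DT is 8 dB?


5 dB


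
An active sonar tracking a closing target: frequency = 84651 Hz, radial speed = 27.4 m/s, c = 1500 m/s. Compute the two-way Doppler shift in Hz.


fd = 2*f*v/c = 2 * 84651 * 27.4 / 1500 = 3092.58

3092.58 Hz


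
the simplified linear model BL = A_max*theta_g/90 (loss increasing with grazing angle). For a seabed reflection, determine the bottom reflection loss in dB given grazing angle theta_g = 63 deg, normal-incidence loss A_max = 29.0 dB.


BL = A_max * theta_g / 90 = 29.0 * 63 / 90 = 20.3

20.3 dB


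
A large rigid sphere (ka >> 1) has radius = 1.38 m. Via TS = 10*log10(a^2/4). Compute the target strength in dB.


-3.22 dB


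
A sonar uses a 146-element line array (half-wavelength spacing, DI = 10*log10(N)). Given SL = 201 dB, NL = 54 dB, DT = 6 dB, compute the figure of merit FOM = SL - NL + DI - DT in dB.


Step 1: DI = 10*log10(146) = 21.64 dB
Step 2: FOM = SL - NL + DI - DT = 201 - 54 + 21.64 - 6 = 162.64

162.64 dB


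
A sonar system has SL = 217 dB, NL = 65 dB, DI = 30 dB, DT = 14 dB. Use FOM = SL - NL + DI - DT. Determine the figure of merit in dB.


FOM = SL - NL + DI - DT = 217 - 65 + 30 - 14 = 168

168 dB


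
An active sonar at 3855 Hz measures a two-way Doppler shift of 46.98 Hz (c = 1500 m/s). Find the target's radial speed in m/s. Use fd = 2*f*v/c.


From fd = 2*f*v/c, v = c*fd/(2*f) = 1500 * 46.98 / (2*3855) = 9.14

9.14 m/s


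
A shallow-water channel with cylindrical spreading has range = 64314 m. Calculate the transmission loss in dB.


TL = 10*log10(64314) = 48.08

48.08 dB


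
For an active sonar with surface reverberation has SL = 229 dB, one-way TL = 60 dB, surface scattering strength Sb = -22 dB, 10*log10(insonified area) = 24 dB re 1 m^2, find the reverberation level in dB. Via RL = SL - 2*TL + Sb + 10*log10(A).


RL = SL - 2*TL + Sb + 10*log10(A) = 229 - 2*60 + (-22) + 24 = 111

111 dB


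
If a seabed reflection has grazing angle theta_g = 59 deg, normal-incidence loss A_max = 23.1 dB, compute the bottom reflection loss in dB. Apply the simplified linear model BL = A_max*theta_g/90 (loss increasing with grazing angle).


BL = A_max * theta_g / 90 = 23.1 * 59 / 90 = 15.14

15.14 dB


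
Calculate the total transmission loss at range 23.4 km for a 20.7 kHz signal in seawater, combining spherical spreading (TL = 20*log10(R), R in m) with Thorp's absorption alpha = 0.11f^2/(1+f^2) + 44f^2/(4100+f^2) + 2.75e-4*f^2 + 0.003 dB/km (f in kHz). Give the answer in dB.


Step 1 (Thorp): alpha = 0.11*428.49/(1+428.49) + 44*428.49/(4100+428.49) + 2.75e-4*428.49 + 0.003 = 4.3939 dB/km
Step 2: TL_spread = 20*log10(23400) = 87.38 dB
Step 3: TL_abs = alpha*R = 4.3939 * 23.4 = 102.82 dB
Step 4: TL_total = 87.38 + 102.82 = 190.2

190.2 dB


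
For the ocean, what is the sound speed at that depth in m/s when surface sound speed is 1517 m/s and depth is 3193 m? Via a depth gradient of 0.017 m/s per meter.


c = 1517 + 0.017 * 3193 = 1571.281

1571.281 m/s


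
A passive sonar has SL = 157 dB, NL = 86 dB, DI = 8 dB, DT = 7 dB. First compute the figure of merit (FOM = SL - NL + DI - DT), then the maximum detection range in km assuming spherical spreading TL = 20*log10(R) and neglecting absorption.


Step 1: FOM = SL - NL + DI - DT = 157 - 86 + 8 - 7 = 72 dB
Step 2: at max range FOM = TL = 20*log10(R), so R = 10^(72/20) = 3981.07 m = 3.98 km

3.98 km


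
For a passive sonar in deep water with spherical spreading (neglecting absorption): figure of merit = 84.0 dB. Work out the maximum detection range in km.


At max range FOM = TL, so 20*log10(R) = 84.0
R = 10^(84.0/20) = 15848.93 m = 15.85 km

15.85 km


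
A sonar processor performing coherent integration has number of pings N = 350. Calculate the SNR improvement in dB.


Gain = 10*log10(350) = 25.44

25.44 dB


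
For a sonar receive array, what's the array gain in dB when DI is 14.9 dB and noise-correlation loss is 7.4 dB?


AG = DI - L_corr = 14.9 - 7.4 = 7.5

7.5 dB


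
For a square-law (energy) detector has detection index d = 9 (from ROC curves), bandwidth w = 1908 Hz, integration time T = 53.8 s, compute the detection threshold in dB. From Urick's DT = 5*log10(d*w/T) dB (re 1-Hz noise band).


12.52 dB


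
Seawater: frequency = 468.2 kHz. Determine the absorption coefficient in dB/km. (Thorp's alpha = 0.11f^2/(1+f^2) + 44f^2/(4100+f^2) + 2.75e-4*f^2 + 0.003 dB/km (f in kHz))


f^2 = 219211.24
alpha = 0.11*219211.24/(1+219211.24) + 44*219211.24/(4100+219211.24) + 2.75e-4*219211.24 + 0.003 = 103.588

103.588 dB/km


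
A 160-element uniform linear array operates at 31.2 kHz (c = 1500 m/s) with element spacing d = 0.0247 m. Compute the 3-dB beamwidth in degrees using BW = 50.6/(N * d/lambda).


Step 1: lambda = 1500/31200 = 0.04808 m
Step 2: d/lambda = 0.0247/0.04808 = 0.5137
Step 3: BW = 50.6/(N * d/lambda) = 50.6/(160 * 0.5137) = 0.62

0.62 deg


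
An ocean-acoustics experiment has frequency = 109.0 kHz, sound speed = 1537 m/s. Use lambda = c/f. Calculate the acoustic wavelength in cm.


lambda = c/f = 1537 / 109000 = 0.0141 m = 1.41 cm

1.41 cm


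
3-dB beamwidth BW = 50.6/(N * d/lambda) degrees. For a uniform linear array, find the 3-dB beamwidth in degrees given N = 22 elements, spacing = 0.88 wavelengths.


BW = 50.6 / (22 * 0.88) = 50.6 / 19.36 = 2.61

2.61 deg


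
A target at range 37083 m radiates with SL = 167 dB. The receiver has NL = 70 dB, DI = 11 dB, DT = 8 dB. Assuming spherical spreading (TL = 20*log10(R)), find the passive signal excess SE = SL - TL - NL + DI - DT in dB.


Step 1: TL = 20*log10(37083) = 91.38 dB
Step 2: SE = 167 - 91.38 - 70 + 11 - 8 = 8.62

8.62 dB
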